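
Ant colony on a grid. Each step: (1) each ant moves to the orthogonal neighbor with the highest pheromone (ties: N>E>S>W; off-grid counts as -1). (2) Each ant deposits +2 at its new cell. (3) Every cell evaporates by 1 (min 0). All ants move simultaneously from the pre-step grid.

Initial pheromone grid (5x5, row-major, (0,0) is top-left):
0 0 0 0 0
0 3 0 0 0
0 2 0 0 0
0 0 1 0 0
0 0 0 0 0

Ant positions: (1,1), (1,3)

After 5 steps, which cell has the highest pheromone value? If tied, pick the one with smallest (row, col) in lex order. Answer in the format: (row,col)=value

Answer: (2,1)=3

Derivation:
Step 1: ant0:(1,1)->S->(2,1) | ant1:(1,3)->N->(0,3)
  grid max=3 at (2,1)
Step 2: ant0:(2,1)->N->(1,1) | ant1:(0,3)->E->(0,4)
  grid max=3 at (1,1)
Step 3: ant0:(1,1)->S->(2,1) | ant1:(0,4)->S->(1,4)
  grid max=3 at (2,1)
Step 4: ant0:(2,1)->N->(1,1) | ant1:(1,4)->N->(0,4)
  grid max=3 at (1,1)
Step 5: ant0:(1,1)->S->(2,1) | ant1:(0,4)->S->(1,4)
  grid max=3 at (2,1)
Final grid:
  0 0 0 0 0
  0 2 0 0 1
  0 3 0 0 0
  0 0 0 0 0
  0 0 0 0 0
Max pheromone 3 at (2,1)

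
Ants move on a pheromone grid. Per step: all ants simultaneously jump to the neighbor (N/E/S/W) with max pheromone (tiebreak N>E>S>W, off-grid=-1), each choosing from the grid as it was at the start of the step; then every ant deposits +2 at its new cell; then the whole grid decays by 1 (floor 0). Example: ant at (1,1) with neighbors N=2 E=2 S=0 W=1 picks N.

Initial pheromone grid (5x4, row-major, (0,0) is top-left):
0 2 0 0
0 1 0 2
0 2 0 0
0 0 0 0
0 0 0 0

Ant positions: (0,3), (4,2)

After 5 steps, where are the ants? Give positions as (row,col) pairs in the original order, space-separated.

Step 1: ant0:(0,3)->S->(1,3) | ant1:(4,2)->N->(3,2)
  grid max=3 at (1,3)
Step 2: ant0:(1,3)->N->(0,3) | ant1:(3,2)->N->(2,2)
  grid max=2 at (1,3)
Step 3: ant0:(0,3)->S->(1,3) | ant1:(2,2)->N->(1,2)
  grid max=3 at (1,3)
Step 4: ant0:(1,3)->W->(1,2) | ant1:(1,2)->E->(1,3)
  grid max=4 at (1,3)
Step 5: ant0:(1,2)->E->(1,3) | ant1:(1,3)->W->(1,2)
  grid max=5 at (1,3)

(1,3) (1,2)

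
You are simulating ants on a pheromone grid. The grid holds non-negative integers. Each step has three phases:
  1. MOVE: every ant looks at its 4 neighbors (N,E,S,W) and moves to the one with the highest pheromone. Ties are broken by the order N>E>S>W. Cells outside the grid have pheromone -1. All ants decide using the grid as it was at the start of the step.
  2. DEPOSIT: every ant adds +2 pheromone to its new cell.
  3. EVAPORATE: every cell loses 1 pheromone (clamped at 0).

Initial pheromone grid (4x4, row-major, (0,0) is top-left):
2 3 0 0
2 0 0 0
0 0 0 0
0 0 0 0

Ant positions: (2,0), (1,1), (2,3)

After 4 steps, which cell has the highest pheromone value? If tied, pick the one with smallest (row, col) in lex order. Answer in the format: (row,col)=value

Answer: (0,0)=6

Derivation:
Step 1: ant0:(2,0)->N->(1,0) | ant1:(1,1)->N->(0,1) | ant2:(2,3)->N->(1,3)
  grid max=4 at (0,1)
Step 2: ant0:(1,0)->N->(0,0) | ant1:(0,1)->W->(0,0) | ant2:(1,3)->N->(0,3)
  grid max=4 at (0,0)
Step 3: ant0:(0,0)->E->(0,1) | ant1:(0,0)->E->(0,1) | ant2:(0,3)->S->(1,3)
  grid max=6 at (0,1)
Step 4: ant0:(0,1)->W->(0,0) | ant1:(0,1)->W->(0,0) | ant2:(1,3)->N->(0,3)
  grid max=6 at (0,0)
Final grid:
  6 5 0 1
  0 0 0 0
  0 0 0 0
  0 0 0 0
Max pheromone 6 at (0,0)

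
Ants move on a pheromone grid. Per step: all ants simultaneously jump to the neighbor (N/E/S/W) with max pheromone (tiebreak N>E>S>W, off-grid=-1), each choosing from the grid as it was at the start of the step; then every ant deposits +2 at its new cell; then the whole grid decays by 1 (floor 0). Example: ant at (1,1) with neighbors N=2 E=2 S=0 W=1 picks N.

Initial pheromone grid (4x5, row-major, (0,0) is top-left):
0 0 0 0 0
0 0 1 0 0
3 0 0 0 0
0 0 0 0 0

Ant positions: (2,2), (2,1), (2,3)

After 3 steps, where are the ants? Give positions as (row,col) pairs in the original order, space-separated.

Step 1: ant0:(2,2)->N->(1,2) | ant1:(2,1)->W->(2,0) | ant2:(2,3)->N->(1,3)
  grid max=4 at (2,0)
Step 2: ant0:(1,2)->E->(1,3) | ant1:(2,0)->N->(1,0) | ant2:(1,3)->W->(1,2)
  grid max=3 at (1,2)
Step 3: ant0:(1,3)->W->(1,2) | ant1:(1,0)->S->(2,0) | ant2:(1,2)->E->(1,3)
  grid max=4 at (1,2)

(1,2) (2,0) (1,3)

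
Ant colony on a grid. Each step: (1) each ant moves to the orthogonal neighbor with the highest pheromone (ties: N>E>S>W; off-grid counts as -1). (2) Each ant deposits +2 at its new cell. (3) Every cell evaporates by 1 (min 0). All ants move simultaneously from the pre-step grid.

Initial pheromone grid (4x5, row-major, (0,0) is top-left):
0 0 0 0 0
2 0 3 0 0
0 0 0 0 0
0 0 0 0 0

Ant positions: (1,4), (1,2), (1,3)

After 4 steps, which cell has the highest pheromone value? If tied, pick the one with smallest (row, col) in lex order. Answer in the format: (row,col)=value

Step 1: ant0:(1,4)->N->(0,4) | ant1:(1,2)->N->(0,2) | ant2:(1,3)->W->(1,2)
  grid max=4 at (1,2)
Step 2: ant0:(0,4)->S->(1,4) | ant1:(0,2)->S->(1,2) | ant2:(1,2)->N->(0,2)
  grid max=5 at (1,2)
Step 3: ant0:(1,4)->N->(0,4) | ant1:(1,2)->N->(0,2) | ant2:(0,2)->S->(1,2)
  grid max=6 at (1,2)
Step 4: ant0:(0,4)->S->(1,4) | ant1:(0,2)->S->(1,2) | ant2:(1,2)->N->(0,2)
  grid max=7 at (1,2)
Final grid:
  0 0 4 0 0
  0 0 7 0 1
  0 0 0 0 0
  0 0 0 0 0
Max pheromone 7 at (1,2)

Answer: (1,2)=7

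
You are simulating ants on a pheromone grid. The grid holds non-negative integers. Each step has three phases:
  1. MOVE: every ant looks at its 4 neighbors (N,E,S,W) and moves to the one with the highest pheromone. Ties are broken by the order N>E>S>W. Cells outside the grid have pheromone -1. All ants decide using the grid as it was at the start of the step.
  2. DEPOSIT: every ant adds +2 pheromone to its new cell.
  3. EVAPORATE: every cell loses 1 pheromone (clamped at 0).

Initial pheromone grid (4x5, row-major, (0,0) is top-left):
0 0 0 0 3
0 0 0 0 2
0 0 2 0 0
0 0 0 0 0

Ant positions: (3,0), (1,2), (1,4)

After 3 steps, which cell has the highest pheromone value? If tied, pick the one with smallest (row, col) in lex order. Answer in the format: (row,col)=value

Answer: (0,4)=4

Derivation:
Step 1: ant0:(3,0)->N->(2,0) | ant1:(1,2)->S->(2,2) | ant2:(1,4)->N->(0,4)
  grid max=4 at (0,4)
Step 2: ant0:(2,0)->N->(1,0) | ant1:(2,2)->N->(1,2) | ant2:(0,4)->S->(1,4)
  grid max=3 at (0,4)
Step 3: ant0:(1,0)->N->(0,0) | ant1:(1,2)->S->(2,2) | ant2:(1,4)->N->(0,4)
  grid max=4 at (0,4)
Final grid:
  1 0 0 0 4
  0 0 0 0 1
  0 0 3 0 0
  0 0 0 0 0
Max pheromone 4 at (0,4)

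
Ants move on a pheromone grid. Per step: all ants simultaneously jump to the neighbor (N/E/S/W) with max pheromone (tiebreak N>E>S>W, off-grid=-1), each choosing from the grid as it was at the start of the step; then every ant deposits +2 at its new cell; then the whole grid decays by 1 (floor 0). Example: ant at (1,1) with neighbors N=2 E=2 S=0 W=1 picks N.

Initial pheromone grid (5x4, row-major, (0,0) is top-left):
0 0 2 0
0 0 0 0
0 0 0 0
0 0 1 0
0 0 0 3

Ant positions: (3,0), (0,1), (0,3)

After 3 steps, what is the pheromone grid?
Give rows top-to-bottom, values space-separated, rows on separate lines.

After step 1: ants at (2,0),(0,2),(0,2)
  0 0 5 0
  0 0 0 0
  1 0 0 0
  0 0 0 0
  0 0 0 2
After step 2: ants at (1,0),(0,3),(0,3)
  0 0 4 3
  1 0 0 0
  0 0 0 0
  0 0 0 0
  0 0 0 1
After step 3: ants at (0,0),(0,2),(0,2)
  1 0 7 2
  0 0 0 0
  0 0 0 0
  0 0 0 0
  0 0 0 0

1 0 7 2
0 0 0 0
0 0 0 0
0 0 0 0
0 0 0 0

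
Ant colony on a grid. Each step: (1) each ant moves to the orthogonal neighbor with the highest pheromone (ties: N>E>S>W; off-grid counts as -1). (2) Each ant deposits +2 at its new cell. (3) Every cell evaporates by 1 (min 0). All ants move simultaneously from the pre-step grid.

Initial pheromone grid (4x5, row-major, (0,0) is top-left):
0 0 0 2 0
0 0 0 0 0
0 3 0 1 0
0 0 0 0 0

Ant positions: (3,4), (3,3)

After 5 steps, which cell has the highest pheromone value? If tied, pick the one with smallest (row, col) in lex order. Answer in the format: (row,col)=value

Answer: (2,3)=6

Derivation:
Step 1: ant0:(3,4)->N->(2,4) | ant1:(3,3)->N->(2,3)
  grid max=2 at (2,1)
Step 2: ant0:(2,4)->W->(2,3) | ant1:(2,3)->E->(2,4)
  grid max=3 at (2,3)
Step 3: ant0:(2,3)->E->(2,4) | ant1:(2,4)->W->(2,3)
  grid max=4 at (2,3)
Step 4: ant0:(2,4)->W->(2,3) | ant1:(2,3)->E->(2,4)
  grid max=5 at (2,3)
Step 5: ant0:(2,3)->E->(2,4) | ant1:(2,4)->W->(2,3)
  grid max=6 at (2,3)
Final grid:
  0 0 0 0 0
  0 0 0 0 0
  0 0 0 6 5
  0 0 0 0 0
Max pheromone 6 at (2,3)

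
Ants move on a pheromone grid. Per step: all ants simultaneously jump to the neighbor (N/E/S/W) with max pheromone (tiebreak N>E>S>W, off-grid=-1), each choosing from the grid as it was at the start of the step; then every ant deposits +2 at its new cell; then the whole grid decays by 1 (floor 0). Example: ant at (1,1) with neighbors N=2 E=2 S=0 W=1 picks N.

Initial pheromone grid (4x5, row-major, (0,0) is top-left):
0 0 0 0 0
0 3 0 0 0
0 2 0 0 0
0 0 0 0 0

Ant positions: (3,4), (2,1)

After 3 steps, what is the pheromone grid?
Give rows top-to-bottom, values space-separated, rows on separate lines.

After step 1: ants at (2,4),(1,1)
  0 0 0 0 0
  0 4 0 0 0
  0 1 0 0 1
  0 0 0 0 0
After step 2: ants at (1,4),(2,1)
  0 0 0 0 0
  0 3 0 0 1
  0 2 0 0 0
  0 0 0 0 0
After step 3: ants at (0,4),(1,1)
  0 0 0 0 1
  0 4 0 0 0
  0 1 0 0 0
  0 0 0 0 0

0 0 0 0 1
0 4 0 0 0
0 1 0 0 0
0 0 0 0 0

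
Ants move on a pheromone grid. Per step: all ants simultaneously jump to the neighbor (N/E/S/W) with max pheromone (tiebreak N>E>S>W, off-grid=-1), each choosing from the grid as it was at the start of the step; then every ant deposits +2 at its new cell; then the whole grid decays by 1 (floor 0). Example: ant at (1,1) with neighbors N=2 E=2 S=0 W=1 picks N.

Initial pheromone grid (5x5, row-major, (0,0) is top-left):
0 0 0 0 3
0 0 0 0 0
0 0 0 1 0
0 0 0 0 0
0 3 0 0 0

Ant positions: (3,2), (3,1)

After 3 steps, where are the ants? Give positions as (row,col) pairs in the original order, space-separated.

Step 1: ant0:(3,2)->N->(2,2) | ant1:(3,1)->S->(4,1)
  grid max=4 at (4,1)
Step 2: ant0:(2,2)->N->(1,2) | ant1:(4,1)->N->(3,1)
  grid max=3 at (4,1)
Step 3: ant0:(1,2)->N->(0,2) | ant1:(3,1)->S->(4,1)
  grid max=4 at (4,1)

(0,2) (4,1)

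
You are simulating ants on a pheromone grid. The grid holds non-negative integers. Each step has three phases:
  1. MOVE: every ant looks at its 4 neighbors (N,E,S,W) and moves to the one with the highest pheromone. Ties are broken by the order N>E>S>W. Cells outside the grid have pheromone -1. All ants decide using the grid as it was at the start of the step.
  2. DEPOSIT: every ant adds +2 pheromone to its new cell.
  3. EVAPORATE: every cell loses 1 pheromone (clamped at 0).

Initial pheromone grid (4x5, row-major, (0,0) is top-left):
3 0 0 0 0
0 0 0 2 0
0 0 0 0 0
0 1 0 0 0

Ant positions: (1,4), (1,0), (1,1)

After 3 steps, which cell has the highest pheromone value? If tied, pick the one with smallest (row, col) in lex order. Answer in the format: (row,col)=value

Answer: (0,0)=6

Derivation:
Step 1: ant0:(1,4)->W->(1,3) | ant1:(1,0)->N->(0,0) | ant2:(1,1)->N->(0,1)
  grid max=4 at (0,0)
Step 2: ant0:(1,3)->N->(0,3) | ant1:(0,0)->E->(0,1) | ant2:(0,1)->W->(0,0)
  grid max=5 at (0,0)
Step 3: ant0:(0,3)->S->(1,3) | ant1:(0,1)->W->(0,0) | ant2:(0,0)->E->(0,1)
  grid max=6 at (0,0)
Final grid:
  6 3 0 0 0
  0 0 0 3 0
  0 0 0 0 0
  0 0 0 0 0
Max pheromone 6 at (0,0)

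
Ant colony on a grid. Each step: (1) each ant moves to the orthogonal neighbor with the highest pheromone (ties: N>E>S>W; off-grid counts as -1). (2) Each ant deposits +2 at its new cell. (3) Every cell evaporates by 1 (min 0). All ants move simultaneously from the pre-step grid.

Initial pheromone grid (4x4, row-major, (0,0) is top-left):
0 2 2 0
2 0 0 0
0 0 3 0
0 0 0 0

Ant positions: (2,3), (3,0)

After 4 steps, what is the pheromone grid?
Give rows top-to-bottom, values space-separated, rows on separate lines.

After step 1: ants at (2,2),(2,0)
  0 1 1 0
  1 0 0 0
  1 0 4 0
  0 0 0 0
After step 2: ants at (1,2),(1,0)
  0 0 0 0
  2 0 1 0
  0 0 3 0
  0 0 0 0
After step 3: ants at (2,2),(0,0)
  1 0 0 0
  1 0 0 0
  0 0 4 0
  0 0 0 0
After step 4: ants at (1,2),(1,0)
  0 0 0 0
  2 0 1 0
  0 0 3 0
  0 0 0 0

0 0 0 0
2 0 1 0
0 0 3 0
0 0 0 0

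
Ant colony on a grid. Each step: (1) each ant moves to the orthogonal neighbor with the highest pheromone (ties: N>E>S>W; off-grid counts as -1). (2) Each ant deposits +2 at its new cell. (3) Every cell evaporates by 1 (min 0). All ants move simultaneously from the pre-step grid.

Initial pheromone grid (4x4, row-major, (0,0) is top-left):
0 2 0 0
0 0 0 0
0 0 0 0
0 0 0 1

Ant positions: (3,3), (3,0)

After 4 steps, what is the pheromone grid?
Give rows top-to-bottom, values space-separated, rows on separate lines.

After step 1: ants at (2,3),(2,0)
  0 1 0 0
  0 0 0 0
  1 0 0 1
  0 0 0 0
After step 2: ants at (1,3),(1,0)
  0 0 0 0
  1 0 0 1
  0 0 0 0
  0 0 0 0
After step 3: ants at (0,3),(0,0)
  1 0 0 1
  0 0 0 0
  0 0 0 0
  0 0 0 0
After step 4: ants at (1,3),(0,1)
  0 1 0 0
  0 0 0 1
  0 0 0 0
  0 0 0 0

0 1 0 0
0 0 0 1
0 0 0 0
0 0 0 0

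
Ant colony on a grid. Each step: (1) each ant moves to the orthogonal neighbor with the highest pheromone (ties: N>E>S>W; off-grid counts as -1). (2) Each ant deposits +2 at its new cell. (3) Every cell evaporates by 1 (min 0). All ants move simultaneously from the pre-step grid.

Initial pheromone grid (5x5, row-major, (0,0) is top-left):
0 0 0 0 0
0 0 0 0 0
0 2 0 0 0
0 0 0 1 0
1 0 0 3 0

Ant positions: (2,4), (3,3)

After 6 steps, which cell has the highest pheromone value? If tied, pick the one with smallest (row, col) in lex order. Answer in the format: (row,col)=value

Answer: (4,3)=3

Derivation:
Step 1: ant0:(2,4)->N->(1,4) | ant1:(3,3)->S->(4,3)
  grid max=4 at (4,3)
Step 2: ant0:(1,4)->N->(0,4) | ant1:(4,3)->N->(3,3)
  grid max=3 at (4,3)
Step 3: ant0:(0,4)->S->(1,4) | ant1:(3,3)->S->(4,3)
  grid max=4 at (4,3)
Step 4: ant0:(1,4)->N->(0,4) | ant1:(4,3)->N->(3,3)
  grid max=3 at (4,3)
Step 5: ant0:(0,4)->S->(1,4) | ant1:(3,3)->S->(4,3)
  grid max=4 at (4,3)
Step 6: ant0:(1,4)->N->(0,4) | ant1:(4,3)->N->(3,3)
  grid max=3 at (4,3)
Final grid:
  0 0 0 0 1
  0 0 0 0 0
  0 0 0 0 0
  0 0 0 1 0
  0 0 0 3 0
Max pheromone 3 at (4,3)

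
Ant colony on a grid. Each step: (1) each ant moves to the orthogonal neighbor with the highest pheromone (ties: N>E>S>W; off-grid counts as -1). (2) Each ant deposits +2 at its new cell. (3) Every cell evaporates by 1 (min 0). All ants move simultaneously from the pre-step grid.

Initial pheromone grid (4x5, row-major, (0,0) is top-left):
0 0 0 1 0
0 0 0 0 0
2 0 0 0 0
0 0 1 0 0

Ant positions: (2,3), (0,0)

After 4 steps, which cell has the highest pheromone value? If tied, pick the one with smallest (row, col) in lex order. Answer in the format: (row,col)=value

Step 1: ant0:(2,3)->N->(1,3) | ant1:(0,0)->E->(0,1)
  grid max=1 at (0,1)
Step 2: ant0:(1,3)->N->(0,3) | ant1:(0,1)->E->(0,2)
  grid max=1 at (0,2)
Step 3: ant0:(0,3)->W->(0,2) | ant1:(0,2)->E->(0,3)
  grid max=2 at (0,2)
Step 4: ant0:(0,2)->E->(0,3) | ant1:(0,3)->W->(0,2)
  grid max=3 at (0,2)
Final grid:
  0 0 3 3 0
  0 0 0 0 0
  0 0 0 0 0
  0 0 0 0 0
Max pheromone 3 at (0,2)

Answer: (0,2)=3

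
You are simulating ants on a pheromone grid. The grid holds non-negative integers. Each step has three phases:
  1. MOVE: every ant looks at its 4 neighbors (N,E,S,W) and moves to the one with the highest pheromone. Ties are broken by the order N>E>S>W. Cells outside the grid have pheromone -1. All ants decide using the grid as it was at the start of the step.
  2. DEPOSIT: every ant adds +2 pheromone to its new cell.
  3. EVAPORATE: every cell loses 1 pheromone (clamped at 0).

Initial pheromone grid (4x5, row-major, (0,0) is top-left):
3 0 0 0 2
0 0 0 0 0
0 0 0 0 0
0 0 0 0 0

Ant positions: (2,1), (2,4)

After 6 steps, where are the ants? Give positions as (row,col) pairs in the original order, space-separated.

Step 1: ant0:(2,1)->N->(1,1) | ant1:(2,4)->N->(1,4)
  grid max=2 at (0,0)
Step 2: ant0:(1,1)->N->(0,1) | ant1:(1,4)->N->(0,4)
  grid max=2 at (0,4)
Step 3: ant0:(0,1)->W->(0,0) | ant1:(0,4)->S->(1,4)
  grid max=2 at (0,0)
Step 4: ant0:(0,0)->E->(0,1) | ant1:(1,4)->N->(0,4)
  grid max=2 at (0,4)
Step 5: ant0:(0,1)->W->(0,0) | ant1:(0,4)->S->(1,4)
  grid max=2 at (0,0)
Step 6: ant0:(0,0)->E->(0,1) | ant1:(1,4)->N->(0,4)
  grid max=2 at (0,4)

(0,1) (0,4)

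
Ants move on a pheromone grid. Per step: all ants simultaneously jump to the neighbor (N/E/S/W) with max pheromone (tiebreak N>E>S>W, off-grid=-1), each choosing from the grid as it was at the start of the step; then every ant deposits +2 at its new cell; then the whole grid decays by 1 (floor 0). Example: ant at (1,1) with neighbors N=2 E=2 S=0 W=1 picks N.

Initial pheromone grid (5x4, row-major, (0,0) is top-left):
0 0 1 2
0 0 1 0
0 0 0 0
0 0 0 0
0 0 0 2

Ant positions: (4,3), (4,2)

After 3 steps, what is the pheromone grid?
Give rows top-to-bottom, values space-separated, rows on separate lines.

After step 1: ants at (3,3),(4,3)
  0 0 0 1
  0 0 0 0
  0 0 0 0
  0 0 0 1
  0 0 0 3
After step 2: ants at (4,3),(3,3)
  0 0 0 0
  0 0 0 0
  0 0 0 0
  0 0 0 2
  0 0 0 4
After step 3: ants at (3,3),(4,3)
  0 0 0 0
  0 0 0 0
  0 0 0 0
  0 0 0 3
  0 0 0 5

0 0 0 0
0 0 0 0
0 0 0 0
0 0 0 3
0 0 0 5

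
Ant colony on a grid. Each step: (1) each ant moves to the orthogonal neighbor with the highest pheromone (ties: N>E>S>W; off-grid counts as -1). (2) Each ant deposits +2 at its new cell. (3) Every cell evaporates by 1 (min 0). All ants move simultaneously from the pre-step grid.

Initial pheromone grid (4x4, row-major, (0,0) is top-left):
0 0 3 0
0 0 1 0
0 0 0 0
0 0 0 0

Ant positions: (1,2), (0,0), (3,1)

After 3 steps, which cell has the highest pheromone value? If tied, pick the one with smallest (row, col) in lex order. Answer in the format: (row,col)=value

Step 1: ant0:(1,2)->N->(0,2) | ant1:(0,0)->E->(0,1) | ant2:(3,1)->N->(2,1)
  grid max=4 at (0,2)
Step 2: ant0:(0,2)->W->(0,1) | ant1:(0,1)->E->(0,2) | ant2:(2,1)->N->(1,1)
  grid max=5 at (0,2)
Step 3: ant0:(0,1)->E->(0,2) | ant1:(0,2)->W->(0,1) | ant2:(1,1)->N->(0,1)
  grid max=6 at (0,2)
Final grid:
  0 5 6 0
  0 0 0 0
  0 0 0 0
  0 0 0 0
Max pheromone 6 at (0,2)

Answer: (0,2)=6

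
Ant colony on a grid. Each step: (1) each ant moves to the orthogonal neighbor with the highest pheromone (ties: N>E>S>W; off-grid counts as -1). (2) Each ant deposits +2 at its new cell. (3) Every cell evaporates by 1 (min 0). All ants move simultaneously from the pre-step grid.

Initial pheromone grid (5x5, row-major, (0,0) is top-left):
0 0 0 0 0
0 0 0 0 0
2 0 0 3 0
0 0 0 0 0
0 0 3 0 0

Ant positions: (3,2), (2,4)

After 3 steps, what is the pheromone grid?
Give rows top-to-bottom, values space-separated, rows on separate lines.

After step 1: ants at (4,2),(2,3)
  0 0 0 0 0
  0 0 0 0 0
  1 0 0 4 0
  0 0 0 0 0
  0 0 4 0 0
After step 2: ants at (3,2),(1,3)
  0 0 0 0 0
  0 0 0 1 0
  0 0 0 3 0
  0 0 1 0 0
  0 0 3 0 0
After step 3: ants at (4,2),(2,3)
  0 0 0 0 0
  0 0 0 0 0
  0 0 0 4 0
  0 0 0 0 0
  0 0 4 0 0

0 0 0 0 0
0 0 0 0 0
0 0 0 4 0
0 0 0 0 0
0 0 4 0 0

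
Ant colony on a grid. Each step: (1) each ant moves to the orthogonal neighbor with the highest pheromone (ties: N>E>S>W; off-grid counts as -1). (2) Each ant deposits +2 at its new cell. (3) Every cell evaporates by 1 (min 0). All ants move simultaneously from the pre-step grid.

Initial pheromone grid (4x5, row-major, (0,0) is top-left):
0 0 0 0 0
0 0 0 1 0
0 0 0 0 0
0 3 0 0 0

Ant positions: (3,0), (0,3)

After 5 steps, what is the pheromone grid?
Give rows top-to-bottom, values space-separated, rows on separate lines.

After step 1: ants at (3,1),(1,3)
  0 0 0 0 0
  0 0 0 2 0
  0 0 0 0 0
  0 4 0 0 0
After step 2: ants at (2,1),(0,3)
  0 0 0 1 0
  0 0 0 1 0
  0 1 0 0 0
  0 3 0 0 0
After step 3: ants at (3,1),(1,3)
  0 0 0 0 0
  0 0 0 2 0
  0 0 0 0 0
  0 4 0 0 0
After step 4: ants at (2,1),(0,3)
  0 0 0 1 0
  0 0 0 1 0
  0 1 0 0 0
  0 3 0 0 0
After step 5: ants at (3,1),(1,3)
  0 0 0 0 0
  0 0 0 2 0
  0 0 0 0 0
  0 4 0 0 0

0 0 0 0 0
0 0 0 2 0
0 0 0 0 0
0 4 0 0 0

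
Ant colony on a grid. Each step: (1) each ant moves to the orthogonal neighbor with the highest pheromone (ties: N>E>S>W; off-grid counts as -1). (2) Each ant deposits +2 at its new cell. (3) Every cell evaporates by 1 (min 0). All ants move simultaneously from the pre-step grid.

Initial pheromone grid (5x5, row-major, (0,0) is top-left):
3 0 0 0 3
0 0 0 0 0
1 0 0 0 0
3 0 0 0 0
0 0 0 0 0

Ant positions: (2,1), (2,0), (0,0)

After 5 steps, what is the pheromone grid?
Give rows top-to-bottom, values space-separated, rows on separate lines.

After step 1: ants at (2,0),(3,0),(0,1)
  2 1 0 0 2
  0 0 0 0 0
  2 0 0 0 0
  4 0 0 0 0
  0 0 0 0 0
After step 2: ants at (3,0),(2,0),(0,0)
  3 0 0 0 1
  0 0 0 0 0
  3 0 0 0 0
  5 0 0 0 0
  0 0 0 0 0
After step 3: ants at (2,0),(3,0),(0,1)
  2 1 0 0 0
  0 0 0 0 0
  4 0 0 0 0
  6 0 0 0 0
  0 0 0 0 0
After step 4: ants at (3,0),(2,0),(0,0)
  3 0 0 0 0
  0 0 0 0 0
  5 0 0 0 0
  7 0 0 0 0
  0 0 0 0 0
After step 5: ants at (2,0),(3,0),(0,1)
  2 1 0 0 0
  0 0 0 0 0
  6 0 0 0 0
  8 0 0 0 0
  0 0 0 0 0

2 1 0 0 0
0 0 0 0 0
6 0 0 0 0
8 0 0 0 0
0 0 0 0 0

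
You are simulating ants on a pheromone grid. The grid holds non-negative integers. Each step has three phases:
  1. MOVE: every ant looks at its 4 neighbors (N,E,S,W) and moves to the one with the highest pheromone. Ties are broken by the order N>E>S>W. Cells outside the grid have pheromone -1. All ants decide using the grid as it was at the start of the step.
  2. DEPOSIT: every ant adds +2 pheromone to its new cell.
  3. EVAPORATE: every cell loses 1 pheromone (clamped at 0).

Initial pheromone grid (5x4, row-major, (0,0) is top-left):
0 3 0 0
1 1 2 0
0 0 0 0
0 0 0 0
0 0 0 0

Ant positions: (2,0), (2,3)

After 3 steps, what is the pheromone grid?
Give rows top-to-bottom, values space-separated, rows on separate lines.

After step 1: ants at (1,0),(1,3)
  0 2 0 0
  2 0 1 1
  0 0 0 0
  0 0 0 0
  0 0 0 0
After step 2: ants at (0,0),(1,2)
  1 1 0 0
  1 0 2 0
  0 0 0 0
  0 0 0 0
  0 0 0 0
After step 3: ants at (0,1),(0,2)
  0 2 1 0
  0 0 1 0
  0 0 0 0
  0 0 0 0
  0 0 0 0

0 2 1 0
0 0 1 0
0 0 0 0
0 0 0 0
0 0 0 0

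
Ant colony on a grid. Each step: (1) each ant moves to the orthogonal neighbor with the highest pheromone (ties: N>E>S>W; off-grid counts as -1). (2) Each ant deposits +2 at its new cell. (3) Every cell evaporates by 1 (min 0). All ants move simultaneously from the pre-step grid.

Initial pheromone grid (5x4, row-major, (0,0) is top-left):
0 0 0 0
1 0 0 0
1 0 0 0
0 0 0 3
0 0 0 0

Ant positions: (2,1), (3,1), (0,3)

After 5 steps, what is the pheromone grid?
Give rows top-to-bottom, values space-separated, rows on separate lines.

After step 1: ants at (2,0),(2,1),(1,3)
  0 0 0 0
  0 0 0 1
  2 1 0 0
  0 0 0 2
  0 0 0 0
After step 2: ants at (2,1),(2,0),(0,3)
  0 0 0 1
  0 0 0 0
  3 2 0 0
  0 0 0 1
  0 0 0 0
After step 3: ants at (2,0),(2,1),(1,3)
  0 0 0 0
  0 0 0 1
  4 3 0 0
  0 0 0 0
  0 0 0 0
After step 4: ants at (2,1),(2,0),(0,3)
  0 0 0 1
  0 0 0 0
  5 4 0 0
  0 0 0 0
  0 0 0 0
After step 5: ants at (2,0),(2,1),(1,3)
  0 0 0 0
  0 0 0 1
  6 5 0 0
  0 0 0 0
  0 0 0 0

0 0 0 0
0 0 0 1
6 5 0 0
0 0 0 0
0 0 0 0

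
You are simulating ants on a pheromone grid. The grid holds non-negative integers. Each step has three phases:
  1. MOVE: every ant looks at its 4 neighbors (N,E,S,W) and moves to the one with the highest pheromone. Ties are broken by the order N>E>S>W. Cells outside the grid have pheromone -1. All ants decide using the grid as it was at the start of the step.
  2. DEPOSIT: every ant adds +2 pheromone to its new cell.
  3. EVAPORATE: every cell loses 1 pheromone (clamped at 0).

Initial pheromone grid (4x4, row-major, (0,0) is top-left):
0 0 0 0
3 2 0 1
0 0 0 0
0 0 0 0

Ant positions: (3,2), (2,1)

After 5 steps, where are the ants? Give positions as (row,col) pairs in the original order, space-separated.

Step 1: ant0:(3,2)->N->(2,2) | ant1:(2,1)->N->(1,1)
  grid max=3 at (1,1)
Step 2: ant0:(2,2)->N->(1,2) | ant1:(1,1)->W->(1,0)
  grid max=3 at (1,0)
Step 3: ant0:(1,2)->W->(1,1) | ant1:(1,0)->E->(1,1)
  grid max=5 at (1,1)
Step 4: ant0:(1,1)->W->(1,0) | ant1:(1,1)->W->(1,0)
  grid max=5 at (1,0)
Step 5: ant0:(1,0)->E->(1,1) | ant1:(1,0)->E->(1,1)
  grid max=7 at (1,1)

(1,1) (1,1)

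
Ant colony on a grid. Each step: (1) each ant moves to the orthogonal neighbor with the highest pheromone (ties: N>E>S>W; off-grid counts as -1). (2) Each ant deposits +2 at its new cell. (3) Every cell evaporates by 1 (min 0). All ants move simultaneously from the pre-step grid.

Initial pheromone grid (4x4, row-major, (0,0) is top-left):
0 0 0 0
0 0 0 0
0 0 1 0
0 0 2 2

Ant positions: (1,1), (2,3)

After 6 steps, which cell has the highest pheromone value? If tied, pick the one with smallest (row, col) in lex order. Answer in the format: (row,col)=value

Answer: (3,2)=2

Derivation:
Step 1: ant0:(1,1)->N->(0,1) | ant1:(2,3)->S->(3,3)
  grid max=3 at (3,3)
Step 2: ant0:(0,1)->E->(0,2) | ant1:(3,3)->W->(3,2)
  grid max=2 at (3,2)
Step 3: ant0:(0,2)->E->(0,3) | ant1:(3,2)->E->(3,3)
  grid max=3 at (3,3)
Step 4: ant0:(0,3)->S->(1,3) | ant1:(3,3)->W->(3,2)
  grid max=2 at (3,2)
Step 5: ant0:(1,3)->N->(0,3) | ant1:(3,2)->E->(3,3)
  grid max=3 at (3,3)
Step 6: ant0:(0,3)->S->(1,3) | ant1:(3,3)->W->(3,2)
  grid max=2 at (3,2)
Final grid:
  0 0 0 0
  0 0 0 1
  0 0 0 0
  0 0 2 2
Max pheromone 2 at (3,2)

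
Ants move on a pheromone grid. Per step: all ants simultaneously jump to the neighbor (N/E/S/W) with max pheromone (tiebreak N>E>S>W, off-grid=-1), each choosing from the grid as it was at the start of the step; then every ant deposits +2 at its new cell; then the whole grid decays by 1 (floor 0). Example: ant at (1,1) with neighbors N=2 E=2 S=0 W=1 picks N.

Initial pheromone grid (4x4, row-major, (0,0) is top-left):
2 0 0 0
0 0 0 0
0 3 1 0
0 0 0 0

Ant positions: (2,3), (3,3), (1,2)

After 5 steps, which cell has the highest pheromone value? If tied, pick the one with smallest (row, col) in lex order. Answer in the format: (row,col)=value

Answer: (2,2)=12

Derivation:
Step 1: ant0:(2,3)->W->(2,2) | ant1:(3,3)->N->(2,3) | ant2:(1,2)->S->(2,2)
  grid max=4 at (2,2)
Step 2: ant0:(2,2)->W->(2,1) | ant1:(2,3)->W->(2,2) | ant2:(2,2)->W->(2,1)
  grid max=5 at (2,1)
Step 3: ant0:(2,1)->E->(2,2) | ant1:(2,2)->W->(2,1) | ant2:(2,1)->E->(2,2)
  grid max=8 at (2,2)
Step 4: ant0:(2,2)->W->(2,1) | ant1:(2,1)->E->(2,2) | ant2:(2,2)->W->(2,1)
  grid max=9 at (2,1)
Step 5: ant0:(2,1)->E->(2,2) | ant1:(2,2)->W->(2,1) | ant2:(2,1)->E->(2,2)
  grid max=12 at (2,2)
Final grid:
  0 0 0 0
  0 0 0 0
  0 10 12 0
  0 0 0 0
Max pheromone 12 at (2,2)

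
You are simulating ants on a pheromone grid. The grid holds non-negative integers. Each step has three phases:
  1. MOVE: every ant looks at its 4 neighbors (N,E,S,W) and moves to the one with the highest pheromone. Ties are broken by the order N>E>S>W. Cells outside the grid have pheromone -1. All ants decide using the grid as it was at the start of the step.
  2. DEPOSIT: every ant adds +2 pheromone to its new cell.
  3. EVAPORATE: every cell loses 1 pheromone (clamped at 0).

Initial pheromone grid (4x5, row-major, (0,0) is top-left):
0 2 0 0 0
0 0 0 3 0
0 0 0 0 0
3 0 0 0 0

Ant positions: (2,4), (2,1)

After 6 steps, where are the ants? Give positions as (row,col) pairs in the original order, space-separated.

Step 1: ant0:(2,4)->N->(1,4) | ant1:(2,1)->N->(1,1)
  grid max=2 at (1,3)
Step 2: ant0:(1,4)->W->(1,3) | ant1:(1,1)->N->(0,1)
  grid max=3 at (1,3)
Step 3: ant0:(1,3)->N->(0,3) | ant1:(0,1)->E->(0,2)
  grid max=2 at (1,3)
Step 4: ant0:(0,3)->S->(1,3) | ant1:(0,2)->E->(0,3)
  grid max=3 at (1,3)
Step 5: ant0:(1,3)->N->(0,3) | ant1:(0,3)->S->(1,3)
  grid max=4 at (1,3)
Step 6: ant0:(0,3)->S->(1,3) | ant1:(1,3)->N->(0,3)
  grid max=5 at (1,3)

(1,3) (0,3)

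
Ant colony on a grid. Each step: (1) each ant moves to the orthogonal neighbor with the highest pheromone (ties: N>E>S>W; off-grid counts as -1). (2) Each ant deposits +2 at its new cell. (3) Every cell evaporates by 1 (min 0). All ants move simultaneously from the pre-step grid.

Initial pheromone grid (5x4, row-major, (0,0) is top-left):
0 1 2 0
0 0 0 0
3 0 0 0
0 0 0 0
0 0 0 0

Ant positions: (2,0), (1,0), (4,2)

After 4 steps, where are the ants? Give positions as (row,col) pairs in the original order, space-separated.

Step 1: ant0:(2,0)->N->(1,0) | ant1:(1,0)->S->(2,0) | ant2:(4,2)->N->(3,2)
  grid max=4 at (2,0)
Step 2: ant0:(1,0)->S->(2,0) | ant1:(2,0)->N->(1,0) | ant2:(3,2)->N->(2,2)
  grid max=5 at (2,0)
Step 3: ant0:(2,0)->N->(1,0) | ant1:(1,0)->S->(2,0) | ant2:(2,2)->N->(1,2)
  grid max=6 at (2,0)
Step 4: ant0:(1,0)->S->(2,0) | ant1:(2,0)->N->(1,0) | ant2:(1,2)->N->(0,2)
  grid max=7 at (2,0)

(2,0) (1,0) (0,2)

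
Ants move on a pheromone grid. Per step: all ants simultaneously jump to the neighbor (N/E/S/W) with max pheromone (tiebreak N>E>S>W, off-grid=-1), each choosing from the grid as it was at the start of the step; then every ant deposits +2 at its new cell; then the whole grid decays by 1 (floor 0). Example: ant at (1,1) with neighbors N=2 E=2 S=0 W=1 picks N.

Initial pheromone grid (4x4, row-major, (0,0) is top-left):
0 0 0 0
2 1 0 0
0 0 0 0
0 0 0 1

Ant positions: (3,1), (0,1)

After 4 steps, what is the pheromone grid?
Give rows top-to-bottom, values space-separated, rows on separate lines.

After step 1: ants at (2,1),(1,1)
  0 0 0 0
  1 2 0 0
  0 1 0 0
  0 0 0 0
After step 2: ants at (1,1),(2,1)
  0 0 0 0
  0 3 0 0
  0 2 0 0
  0 0 0 0
After step 3: ants at (2,1),(1,1)
  0 0 0 0
  0 4 0 0
  0 3 0 0
  0 0 0 0
After step 4: ants at (1,1),(2,1)
  0 0 0 0
  0 5 0 0
  0 4 0 0
  0 0 0 0

0 0 0 0
0 5 0 0
0 4 0 0
0 0 0 0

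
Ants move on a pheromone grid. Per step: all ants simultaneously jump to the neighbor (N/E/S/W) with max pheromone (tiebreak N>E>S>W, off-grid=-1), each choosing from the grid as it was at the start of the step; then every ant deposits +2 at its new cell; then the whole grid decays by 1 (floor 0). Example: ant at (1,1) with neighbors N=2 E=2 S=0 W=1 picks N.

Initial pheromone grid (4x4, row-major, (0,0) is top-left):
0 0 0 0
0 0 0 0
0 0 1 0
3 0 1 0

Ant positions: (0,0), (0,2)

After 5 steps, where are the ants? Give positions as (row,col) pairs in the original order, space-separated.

Step 1: ant0:(0,0)->E->(0,1) | ant1:(0,2)->E->(0,3)
  grid max=2 at (3,0)
Step 2: ant0:(0,1)->E->(0,2) | ant1:(0,3)->S->(1,3)
  grid max=1 at (0,2)
Step 3: ant0:(0,2)->E->(0,3) | ant1:(1,3)->N->(0,3)
  grid max=3 at (0,3)
Step 4: ant0:(0,3)->S->(1,3) | ant1:(0,3)->S->(1,3)
  grid max=3 at (1,3)
Step 5: ant0:(1,3)->N->(0,3) | ant1:(1,3)->N->(0,3)
  grid max=5 at (0,3)

(0,3) (0,3)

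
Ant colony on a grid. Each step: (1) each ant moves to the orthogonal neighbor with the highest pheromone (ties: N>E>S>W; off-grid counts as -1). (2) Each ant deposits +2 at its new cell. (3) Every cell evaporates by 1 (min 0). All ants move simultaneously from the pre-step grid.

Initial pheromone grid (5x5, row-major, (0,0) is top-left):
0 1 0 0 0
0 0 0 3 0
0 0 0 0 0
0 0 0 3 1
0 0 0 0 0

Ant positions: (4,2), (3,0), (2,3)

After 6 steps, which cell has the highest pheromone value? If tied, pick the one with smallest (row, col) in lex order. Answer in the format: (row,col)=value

Answer: (1,3)=7

Derivation:
Step 1: ant0:(4,2)->N->(3,2) | ant1:(3,0)->N->(2,0) | ant2:(2,3)->N->(1,3)
  grid max=4 at (1,3)
Step 2: ant0:(3,2)->E->(3,3) | ant1:(2,0)->N->(1,0) | ant2:(1,3)->N->(0,3)
  grid max=3 at (1,3)
Step 3: ant0:(3,3)->N->(2,3) | ant1:(1,0)->N->(0,0) | ant2:(0,3)->S->(1,3)
  grid max=4 at (1,3)
Step 4: ant0:(2,3)->N->(1,3) | ant1:(0,0)->E->(0,1) | ant2:(1,3)->S->(2,3)
  grid max=5 at (1,3)
Step 5: ant0:(1,3)->S->(2,3) | ant1:(0,1)->E->(0,2) | ant2:(2,3)->N->(1,3)
  grid max=6 at (1,3)
Step 6: ant0:(2,3)->N->(1,3) | ant1:(0,2)->E->(0,3) | ant2:(1,3)->S->(2,3)
  grid max=7 at (1,3)
Final grid:
  0 0 0 1 0
  0 0 0 7 0
  0 0 0 4 0
  0 0 0 0 0
  0 0 0 0 0
Max pheromone 7 at (1,3)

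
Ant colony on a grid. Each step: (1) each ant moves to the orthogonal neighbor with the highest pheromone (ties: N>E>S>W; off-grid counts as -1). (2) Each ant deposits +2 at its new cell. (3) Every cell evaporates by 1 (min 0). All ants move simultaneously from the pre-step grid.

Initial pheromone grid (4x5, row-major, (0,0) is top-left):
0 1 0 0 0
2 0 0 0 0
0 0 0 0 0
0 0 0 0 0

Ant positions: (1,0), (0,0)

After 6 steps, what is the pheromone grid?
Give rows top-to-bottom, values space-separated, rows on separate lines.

After step 1: ants at (0,0),(1,0)
  1 0 0 0 0
  3 0 0 0 0
  0 0 0 0 0
  0 0 0 0 0
After step 2: ants at (1,0),(0,0)
  2 0 0 0 0
  4 0 0 0 0
  0 0 0 0 0
  0 0 0 0 0
After step 3: ants at (0,0),(1,0)
  3 0 0 0 0
  5 0 0 0 0
  0 0 0 0 0
  0 0 0 0 0
After step 4: ants at (1,0),(0,0)
  4 0 0 0 0
  6 0 0 0 0
  0 0 0 0 0
  0 0 0 0 0
After step 5: ants at (0,0),(1,0)
  5 0 0 0 0
  7 0 0 0 0
  0 0 0 0 0
  0 0 0 0 0
After step 6: ants at (1,0),(0,0)
  6 0 0 0 0
  8 0 0 0 0
  0 0 0 0 0
  0 0 0 0 0

6 0 0 0 0
8 0 0 0 0
0 0 0 0 0
0 0 0 0 0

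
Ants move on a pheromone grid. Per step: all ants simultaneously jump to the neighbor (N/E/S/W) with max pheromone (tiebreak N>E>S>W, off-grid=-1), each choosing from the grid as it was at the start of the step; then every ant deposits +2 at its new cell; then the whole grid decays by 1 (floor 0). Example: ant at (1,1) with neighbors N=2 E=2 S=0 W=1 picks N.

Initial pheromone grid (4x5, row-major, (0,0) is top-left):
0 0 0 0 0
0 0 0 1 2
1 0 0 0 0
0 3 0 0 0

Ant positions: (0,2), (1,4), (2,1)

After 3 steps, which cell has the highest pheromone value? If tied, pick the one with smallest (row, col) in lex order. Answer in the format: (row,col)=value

Answer: (1,3)=4

Derivation:
Step 1: ant0:(0,2)->E->(0,3) | ant1:(1,4)->W->(1,3) | ant2:(2,1)->S->(3,1)
  grid max=4 at (3,1)
Step 2: ant0:(0,3)->S->(1,3) | ant1:(1,3)->N->(0,3) | ant2:(3,1)->N->(2,1)
  grid max=3 at (1,3)
Step 3: ant0:(1,3)->N->(0,3) | ant1:(0,3)->S->(1,3) | ant2:(2,1)->S->(3,1)
  grid max=4 at (1,3)
Final grid:
  0 0 0 3 0
  0 0 0 4 0
  0 0 0 0 0
  0 4 0 0 0
Max pheromone 4 at (1,3)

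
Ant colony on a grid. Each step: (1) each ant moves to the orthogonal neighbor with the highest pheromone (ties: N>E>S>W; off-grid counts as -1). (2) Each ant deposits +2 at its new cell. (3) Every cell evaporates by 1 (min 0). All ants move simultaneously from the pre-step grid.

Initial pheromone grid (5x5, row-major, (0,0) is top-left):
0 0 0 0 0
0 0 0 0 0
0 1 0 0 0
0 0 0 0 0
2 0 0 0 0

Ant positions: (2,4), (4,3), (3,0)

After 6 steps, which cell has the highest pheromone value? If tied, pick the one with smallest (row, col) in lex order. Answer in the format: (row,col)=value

Answer: (1,3)=4

Derivation:
Step 1: ant0:(2,4)->N->(1,4) | ant1:(4,3)->N->(3,3) | ant2:(3,0)->S->(4,0)
  grid max=3 at (4,0)
Step 2: ant0:(1,4)->N->(0,4) | ant1:(3,3)->N->(2,3) | ant2:(4,0)->N->(3,0)
  grid max=2 at (4,0)
Step 3: ant0:(0,4)->S->(1,4) | ant1:(2,3)->N->(1,3) | ant2:(3,0)->S->(4,0)
  grid max=3 at (4,0)
Step 4: ant0:(1,4)->W->(1,3) | ant1:(1,3)->E->(1,4) | ant2:(4,0)->N->(3,0)
  grid max=2 at (1,3)
Step 5: ant0:(1,3)->E->(1,4) | ant1:(1,4)->W->(1,3) | ant2:(3,0)->S->(4,0)
  grid max=3 at (1,3)
Step 6: ant0:(1,4)->W->(1,3) | ant1:(1,3)->E->(1,4) | ant2:(4,0)->N->(3,0)
  grid max=4 at (1,3)
Final grid:
  0 0 0 0 0
  0 0 0 4 4
  0 0 0 0 0
  1 0 0 0 0
  2 0 0 0 0
Max pheromone 4 at (1,3)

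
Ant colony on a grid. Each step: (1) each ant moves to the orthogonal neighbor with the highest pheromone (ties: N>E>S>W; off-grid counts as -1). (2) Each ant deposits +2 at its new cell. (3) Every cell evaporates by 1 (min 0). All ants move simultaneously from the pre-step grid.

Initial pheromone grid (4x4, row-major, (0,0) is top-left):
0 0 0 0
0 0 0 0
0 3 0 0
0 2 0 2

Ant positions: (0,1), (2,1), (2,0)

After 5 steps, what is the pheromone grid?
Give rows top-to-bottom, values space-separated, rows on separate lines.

After step 1: ants at (0,2),(3,1),(2,1)
  0 0 1 0
  0 0 0 0
  0 4 0 0
  0 3 0 1
After step 2: ants at (0,3),(2,1),(3,1)
  0 0 0 1
  0 0 0 0
  0 5 0 0
  0 4 0 0
After step 3: ants at (1,3),(3,1),(2,1)
  0 0 0 0
  0 0 0 1
  0 6 0 0
  0 5 0 0
After step 4: ants at (0,3),(2,1),(3,1)
  0 0 0 1
  0 0 0 0
  0 7 0 0
  0 6 0 0
After step 5: ants at (1,3),(3,1),(2,1)
  0 0 0 0
  0 0 0 1
  0 8 0 0
  0 7 0 0

0 0 0 0
0 0 0 1
0 8 0 0
0 7 0 0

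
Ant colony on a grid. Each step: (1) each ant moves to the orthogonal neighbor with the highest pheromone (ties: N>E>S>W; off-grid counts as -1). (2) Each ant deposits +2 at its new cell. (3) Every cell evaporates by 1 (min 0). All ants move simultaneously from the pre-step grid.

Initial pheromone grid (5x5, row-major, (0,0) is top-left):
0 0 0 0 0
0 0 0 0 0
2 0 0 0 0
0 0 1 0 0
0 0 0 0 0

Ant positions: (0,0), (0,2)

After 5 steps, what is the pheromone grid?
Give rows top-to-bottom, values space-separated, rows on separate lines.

After step 1: ants at (0,1),(0,3)
  0 1 0 1 0
  0 0 0 0 0
  1 0 0 0 0
  0 0 0 0 0
  0 0 0 0 0
After step 2: ants at (0,2),(0,4)
  0 0 1 0 1
  0 0 0 0 0
  0 0 0 0 0
  0 0 0 0 0
  0 0 0 0 0
After step 3: ants at (0,3),(1,4)
  0 0 0 1 0
  0 0 0 0 1
  0 0 0 0 0
  0 0 0 0 0
  0 0 0 0 0
After step 4: ants at (0,4),(0,4)
  0 0 0 0 3
  0 0 0 0 0
  0 0 0 0 0
  0 0 0 0 0
  0 0 0 0 0
After step 5: ants at (1,4),(1,4)
  0 0 0 0 2
  0 0 0 0 3
  0 0 0 0 0
  0 0 0 0 0
  0 0 0 0 0

0 0 0 0 2
0 0 0 0 3
0 0 0 0 0
0 0 0 0 0
0 0 0 0 0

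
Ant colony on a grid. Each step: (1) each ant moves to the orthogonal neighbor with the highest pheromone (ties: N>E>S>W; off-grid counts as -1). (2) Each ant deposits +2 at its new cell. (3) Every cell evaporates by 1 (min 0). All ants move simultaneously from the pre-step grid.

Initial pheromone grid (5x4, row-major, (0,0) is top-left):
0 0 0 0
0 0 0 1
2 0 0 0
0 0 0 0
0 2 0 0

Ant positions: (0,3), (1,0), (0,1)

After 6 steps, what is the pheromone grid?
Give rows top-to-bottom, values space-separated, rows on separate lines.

After step 1: ants at (1,3),(2,0),(0,2)
  0 0 1 0
  0 0 0 2
  3 0 0 0
  0 0 0 0
  0 1 0 0
After step 2: ants at (0,3),(1,0),(0,3)
  0 0 0 3
  1 0 0 1
  2 0 0 0
  0 0 0 0
  0 0 0 0
After step 3: ants at (1,3),(2,0),(1,3)
  0 0 0 2
  0 0 0 4
  3 0 0 0
  0 0 0 0
  0 0 0 0
After step 4: ants at (0,3),(1,0),(0,3)
  0 0 0 5
  1 0 0 3
  2 0 0 0
  0 0 0 0
  0 0 0 0
After step 5: ants at (1,3),(2,0),(1,3)
  0 0 0 4
  0 0 0 6
  3 0 0 0
  0 0 0 0
  0 0 0 0
After step 6: ants at (0,3),(1,0),(0,3)
  0 0 0 7
  1 0 0 5
  2 0 0 0
  0 0 0 0
  0 0 0 0

0 0 0 7
1 0 0 5
2 0 0 0
0 0 0 0
0 0 0 0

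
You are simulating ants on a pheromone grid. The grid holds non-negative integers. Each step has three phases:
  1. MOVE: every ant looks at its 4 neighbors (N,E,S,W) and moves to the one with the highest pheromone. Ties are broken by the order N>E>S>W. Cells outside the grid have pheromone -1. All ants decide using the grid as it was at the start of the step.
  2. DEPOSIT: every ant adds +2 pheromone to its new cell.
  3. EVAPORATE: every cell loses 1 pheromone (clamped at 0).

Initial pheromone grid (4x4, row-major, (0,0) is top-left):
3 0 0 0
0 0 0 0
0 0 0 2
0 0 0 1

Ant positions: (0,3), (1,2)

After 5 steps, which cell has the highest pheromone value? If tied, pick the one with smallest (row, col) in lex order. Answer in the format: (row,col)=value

Step 1: ant0:(0,3)->S->(1,3) | ant1:(1,2)->N->(0,2)
  grid max=2 at (0,0)
Step 2: ant0:(1,3)->S->(2,3) | ant1:(0,2)->E->(0,3)
  grid max=2 at (2,3)
Step 3: ant0:(2,3)->N->(1,3) | ant1:(0,3)->S->(1,3)
  grid max=3 at (1,3)
Step 4: ant0:(1,3)->S->(2,3) | ant1:(1,3)->S->(2,3)
  grid max=4 at (2,3)
Step 5: ant0:(2,3)->N->(1,3) | ant1:(2,3)->N->(1,3)
  grid max=5 at (1,3)
Final grid:
  0 0 0 0
  0 0 0 5
  0 0 0 3
  0 0 0 0
Max pheromone 5 at (1,3)

Answer: (1,3)=5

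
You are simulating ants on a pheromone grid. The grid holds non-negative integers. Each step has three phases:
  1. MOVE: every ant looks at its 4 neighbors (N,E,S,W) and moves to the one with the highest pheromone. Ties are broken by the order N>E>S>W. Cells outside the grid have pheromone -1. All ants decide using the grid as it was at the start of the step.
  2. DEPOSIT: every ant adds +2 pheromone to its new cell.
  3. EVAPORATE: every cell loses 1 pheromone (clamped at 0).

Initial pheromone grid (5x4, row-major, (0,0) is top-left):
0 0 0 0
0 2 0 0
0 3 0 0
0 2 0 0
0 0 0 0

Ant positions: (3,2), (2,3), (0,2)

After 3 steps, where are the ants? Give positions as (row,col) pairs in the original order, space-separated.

Step 1: ant0:(3,2)->W->(3,1) | ant1:(2,3)->N->(1,3) | ant2:(0,2)->E->(0,3)
  grid max=3 at (3,1)
Step 2: ant0:(3,1)->N->(2,1) | ant1:(1,3)->N->(0,3) | ant2:(0,3)->S->(1,3)
  grid max=3 at (2,1)
Step 3: ant0:(2,1)->S->(3,1) | ant1:(0,3)->S->(1,3) | ant2:(1,3)->N->(0,3)
  grid max=3 at (0,3)

(3,1) (1,3) (0,3)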